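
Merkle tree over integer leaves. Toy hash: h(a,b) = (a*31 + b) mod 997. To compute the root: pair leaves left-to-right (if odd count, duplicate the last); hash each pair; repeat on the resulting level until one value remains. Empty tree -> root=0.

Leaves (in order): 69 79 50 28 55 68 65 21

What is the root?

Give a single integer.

L0: [69, 79, 50, 28, 55, 68, 65, 21]
L1: h(69,79)=(69*31+79)%997=224 h(50,28)=(50*31+28)%997=581 h(55,68)=(55*31+68)%997=776 h(65,21)=(65*31+21)%997=42 -> [224, 581, 776, 42]
L2: h(224,581)=(224*31+581)%997=546 h(776,42)=(776*31+42)%997=170 -> [546, 170]
L3: h(546,170)=(546*31+170)%997=147 -> [147]

Answer: 147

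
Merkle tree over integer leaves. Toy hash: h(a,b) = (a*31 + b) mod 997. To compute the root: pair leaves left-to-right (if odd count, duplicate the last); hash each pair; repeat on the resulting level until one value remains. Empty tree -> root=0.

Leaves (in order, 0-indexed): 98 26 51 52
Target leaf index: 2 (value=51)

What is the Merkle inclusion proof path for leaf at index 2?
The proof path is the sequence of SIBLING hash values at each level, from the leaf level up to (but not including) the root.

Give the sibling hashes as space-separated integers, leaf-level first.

L0 (leaves): [98, 26, 51, 52], target index=2
L1: h(98,26)=(98*31+26)%997=73 [pair 0] h(51,52)=(51*31+52)%997=636 [pair 1] -> [73, 636]
  Sibling for proof at L0: 52
L2: h(73,636)=(73*31+636)%997=905 [pair 0] -> [905]
  Sibling for proof at L1: 73
Root: 905
Proof path (sibling hashes from leaf to root): [52, 73]

Answer: 52 73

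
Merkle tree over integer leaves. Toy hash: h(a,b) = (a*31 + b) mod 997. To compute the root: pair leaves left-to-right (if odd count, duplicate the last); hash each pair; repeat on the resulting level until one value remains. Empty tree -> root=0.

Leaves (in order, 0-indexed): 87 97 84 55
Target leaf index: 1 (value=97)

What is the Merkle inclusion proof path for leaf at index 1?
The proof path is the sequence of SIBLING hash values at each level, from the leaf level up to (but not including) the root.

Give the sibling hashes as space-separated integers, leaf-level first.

Answer: 87 665

Derivation:
L0 (leaves): [87, 97, 84, 55], target index=1
L1: h(87,97)=(87*31+97)%997=800 [pair 0] h(84,55)=(84*31+55)%997=665 [pair 1] -> [800, 665]
  Sibling for proof at L0: 87
L2: h(800,665)=(800*31+665)%997=540 [pair 0] -> [540]
  Sibling for proof at L1: 665
Root: 540
Proof path (sibling hashes from leaf to root): [87, 665]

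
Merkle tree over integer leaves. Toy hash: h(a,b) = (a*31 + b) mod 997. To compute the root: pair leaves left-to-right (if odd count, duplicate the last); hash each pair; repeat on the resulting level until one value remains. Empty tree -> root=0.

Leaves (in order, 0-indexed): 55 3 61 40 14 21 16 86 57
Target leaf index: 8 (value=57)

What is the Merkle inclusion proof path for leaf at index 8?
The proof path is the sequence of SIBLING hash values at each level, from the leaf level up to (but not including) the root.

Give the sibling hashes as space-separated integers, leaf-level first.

L0 (leaves): [55, 3, 61, 40, 14, 21, 16, 86, 57], target index=8
L1: h(55,3)=(55*31+3)%997=711 [pair 0] h(61,40)=(61*31+40)%997=934 [pair 1] h(14,21)=(14*31+21)%997=455 [pair 2] h(16,86)=(16*31+86)%997=582 [pair 3] h(57,57)=(57*31+57)%997=827 [pair 4] -> [711, 934, 455, 582, 827]
  Sibling for proof at L0: 57
L2: h(711,934)=(711*31+934)%997=44 [pair 0] h(455,582)=(455*31+582)%997=729 [pair 1] h(827,827)=(827*31+827)%997=542 [pair 2] -> [44, 729, 542]
  Sibling for proof at L1: 827
L3: h(44,729)=(44*31+729)%997=99 [pair 0] h(542,542)=(542*31+542)%997=395 [pair 1] -> [99, 395]
  Sibling for proof at L2: 542
L4: h(99,395)=(99*31+395)%997=473 [pair 0] -> [473]
  Sibling for proof at L3: 99
Root: 473
Proof path (sibling hashes from leaf to root): [57, 827, 542, 99]

Answer: 57 827 542 99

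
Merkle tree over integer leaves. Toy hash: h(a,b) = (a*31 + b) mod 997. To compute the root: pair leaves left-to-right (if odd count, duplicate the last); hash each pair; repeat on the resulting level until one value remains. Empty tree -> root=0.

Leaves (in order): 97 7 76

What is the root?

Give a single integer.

L0: [97, 7, 76]
L1: h(97,7)=(97*31+7)%997=23 h(76,76)=(76*31+76)%997=438 -> [23, 438]
L2: h(23,438)=(23*31+438)%997=154 -> [154]

Answer: 154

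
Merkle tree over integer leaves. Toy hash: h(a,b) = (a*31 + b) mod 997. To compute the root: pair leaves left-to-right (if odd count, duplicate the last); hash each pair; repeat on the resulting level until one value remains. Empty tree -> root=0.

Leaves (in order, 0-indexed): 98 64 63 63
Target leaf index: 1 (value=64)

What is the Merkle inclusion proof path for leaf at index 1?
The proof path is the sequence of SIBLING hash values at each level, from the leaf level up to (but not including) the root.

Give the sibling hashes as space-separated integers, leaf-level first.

L0 (leaves): [98, 64, 63, 63], target index=1
L1: h(98,64)=(98*31+64)%997=111 [pair 0] h(63,63)=(63*31+63)%997=22 [pair 1] -> [111, 22]
  Sibling for proof at L0: 98
L2: h(111,22)=(111*31+22)%997=472 [pair 0] -> [472]
  Sibling for proof at L1: 22
Root: 472
Proof path (sibling hashes from leaf to root): [98, 22]

Answer: 98 22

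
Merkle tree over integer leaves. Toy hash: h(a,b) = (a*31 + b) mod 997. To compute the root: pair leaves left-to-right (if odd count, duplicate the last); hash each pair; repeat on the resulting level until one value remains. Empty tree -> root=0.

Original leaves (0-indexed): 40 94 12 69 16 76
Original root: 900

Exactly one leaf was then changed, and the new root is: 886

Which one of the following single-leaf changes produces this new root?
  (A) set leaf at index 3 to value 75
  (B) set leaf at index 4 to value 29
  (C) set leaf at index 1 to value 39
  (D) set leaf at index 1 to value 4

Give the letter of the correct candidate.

Answer: C

Derivation:
Original leaves: [40, 94, 12, 69, 16, 76]
Target new root: 886
Try each candidate change and compute the resulting root:
Candidate A: set leaf[3] = 75 -> leaves = [40, 94, 12, 75, 16, 76]
  L0: [40, 94, 12, 75, 16, 76]
  L1: h(40,94)=(40*31+94)%997=337 h(12,75)=(12*31+75)%997=447 h(16,76)=(16*31+76)%997=572 -> [337, 447, 572]
  L2: h(337,447)=(337*31+447)%997=924 h(572,572)=(572*31+572)%997=358 -> [924, 358]
  L3: h(924,358)=(924*31+358)%997=89 -> [89]
  root = 89 != target 886
Candidate B: set leaf[4] = 29 -> leaves = [40, 94, 12, 69, 29, 76]
  L0: [40, 94, 12, 69, 29, 76]
  L1: h(40,94)=(40*31+94)%997=337 h(12,69)=(12*31+69)%997=441 h(29,76)=(29*31+76)%997=975 -> [337, 441, 975]
  L2: h(337,441)=(337*31+441)%997=918 h(975,975)=(975*31+975)%997=293 -> [918, 293]
  L3: h(918,293)=(918*31+293)%997=835 -> [835]
  root = 835 != target 886
Candidate C: set leaf[1] = 39 -> leaves = [40, 39, 12, 69, 16, 76]
  L0: [40, 39, 12, 69, 16, 76]
  L1: h(40,39)=(40*31+39)%997=282 h(12,69)=(12*31+69)%997=441 h(16,76)=(16*31+76)%997=572 -> [282, 441, 572]
  L2: h(282,441)=(282*31+441)%997=210 h(572,572)=(572*31+572)%997=358 -> [210, 358]
  L3: h(210,358)=(210*31+358)%997=886 -> [886]
  root = 886 == target 886  ** MATCH **
Candidate D: set leaf[1] = 4 -> leaves = [40, 4, 12, 69, 16, 76]
  L0: [40, 4, 12, 69, 16, 76]
  L1: h(40,4)=(40*31+4)%997=247 h(12,69)=(12*31+69)%997=441 h(16,76)=(16*31+76)%997=572 -> [247, 441, 572]
  L2: h(247,441)=(247*31+441)%997=122 h(572,572)=(572*31+572)%997=358 -> [122, 358]
  L3: h(122,358)=(122*31+358)%997=152 -> [152]
  root = 152 != target 886
Candidate C produces the target root.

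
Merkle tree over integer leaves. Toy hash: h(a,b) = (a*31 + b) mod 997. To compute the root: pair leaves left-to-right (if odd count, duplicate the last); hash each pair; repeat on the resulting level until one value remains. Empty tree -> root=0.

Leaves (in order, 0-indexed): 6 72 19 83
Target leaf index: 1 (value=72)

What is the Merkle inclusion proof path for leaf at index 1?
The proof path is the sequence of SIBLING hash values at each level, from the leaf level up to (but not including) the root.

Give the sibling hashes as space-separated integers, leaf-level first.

Answer: 6 672

Derivation:
L0 (leaves): [6, 72, 19, 83], target index=1
L1: h(6,72)=(6*31+72)%997=258 [pair 0] h(19,83)=(19*31+83)%997=672 [pair 1] -> [258, 672]
  Sibling for proof at L0: 6
L2: h(258,672)=(258*31+672)%997=694 [pair 0] -> [694]
  Sibling for proof at L1: 672
Root: 694
Proof path (sibling hashes from leaf to root): [6, 672]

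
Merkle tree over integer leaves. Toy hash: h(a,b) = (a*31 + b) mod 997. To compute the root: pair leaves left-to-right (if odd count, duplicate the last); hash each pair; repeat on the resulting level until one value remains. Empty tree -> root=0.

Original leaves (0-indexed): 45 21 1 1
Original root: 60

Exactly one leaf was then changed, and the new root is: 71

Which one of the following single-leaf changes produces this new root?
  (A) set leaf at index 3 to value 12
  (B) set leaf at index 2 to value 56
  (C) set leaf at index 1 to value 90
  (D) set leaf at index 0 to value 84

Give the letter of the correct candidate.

Answer: A

Derivation:
Original leaves: [45, 21, 1, 1]
Target new root: 71
Try each candidate change and compute the resulting root:
Candidate A: set leaf[3] = 12 -> leaves = [45, 21, 1, 12]
  L0: [45, 21, 1, 12]
  L1: h(45,21)=(45*31+21)%997=419 h(1,12)=(1*31+12)%997=43 -> [419, 43]
  L2: h(419,43)=(419*31+43)%997=71 -> [71]
  root = 71 == target 71  ** MATCH **
Candidate B: set leaf[2] = 56 -> leaves = [45, 21, 56, 1]
  L0: [45, 21, 56, 1]
  L1: h(45,21)=(45*31+21)%997=419 h(56,1)=(56*31+1)%997=740 -> [419, 740]
  L2: h(419,740)=(419*31+740)%997=768 -> [768]
  root = 768 != target 71
Candidate C: set leaf[1] = 90 -> leaves = [45, 90, 1, 1]
  L0: [45, 90, 1, 1]
  L1: h(45,90)=(45*31+90)%997=488 h(1,1)=(1*31+1)%997=32 -> [488, 32]
  L2: h(488,32)=(488*31+32)%997=205 -> [205]
  root = 205 != target 71
Candidate D: set leaf[0] = 84 -> leaves = [84, 21, 1, 1]
  L0: [84, 21, 1, 1]
  L1: h(84,21)=(84*31+21)%997=631 h(1,1)=(1*31+1)%997=32 -> [631, 32]
  L2: h(631,32)=(631*31+32)%997=650 -> [650]
  root = 650 != target 71
Candidate A produces the target root.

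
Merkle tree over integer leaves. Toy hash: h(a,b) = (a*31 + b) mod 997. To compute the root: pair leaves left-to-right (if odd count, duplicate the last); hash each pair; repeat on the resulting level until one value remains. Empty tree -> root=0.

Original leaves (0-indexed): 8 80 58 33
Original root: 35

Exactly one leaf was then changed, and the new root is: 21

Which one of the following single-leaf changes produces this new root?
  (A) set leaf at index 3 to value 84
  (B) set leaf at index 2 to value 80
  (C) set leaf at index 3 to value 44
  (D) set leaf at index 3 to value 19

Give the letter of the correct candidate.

Answer: D

Derivation:
Original leaves: [8, 80, 58, 33]
Target new root: 21
Try each candidate change and compute the resulting root:
Candidate A: set leaf[3] = 84 -> leaves = [8, 80, 58, 84]
  L0: [8, 80, 58, 84]
  L1: h(8,80)=(8*31+80)%997=328 h(58,84)=(58*31+84)%997=885 -> [328, 885]
  L2: h(328,885)=(328*31+885)%997=86 -> [86]
  root = 86 != target 21
Candidate B: set leaf[2] = 80 -> leaves = [8, 80, 80, 33]
  L0: [8, 80, 80, 33]
  L1: h(8,80)=(8*31+80)%997=328 h(80,33)=(80*31+33)%997=519 -> [328, 519]
  L2: h(328,519)=(328*31+519)%997=717 -> [717]
  root = 717 != target 21
Candidate C: set leaf[3] = 44 -> leaves = [8, 80, 58, 44]
  L0: [8, 80, 58, 44]
  L1: h(8,80)=(8*31+80)%997=328 h(58,44)=(58*31+44)%997=845 -> [328, 845]
  L2: h(328,845)=(328*31+845)%997=46 -> [46]
  root = 46 != target 21
Candidate D: set leaf[3] = 19 -> leaves = [8, 80, 58, 19]
  L0: [8, 80, 58, 19]
  L1: h(8,80)=(8*31+80)%997=328 h(58,19)=(58*31+19)%997=820 -> [328, 820]
  L2: h(328,820)=(328*31+820)%997=21 -> [21]
  root = 21 == target 21  ** MATCH **
Candidate D produces the target root.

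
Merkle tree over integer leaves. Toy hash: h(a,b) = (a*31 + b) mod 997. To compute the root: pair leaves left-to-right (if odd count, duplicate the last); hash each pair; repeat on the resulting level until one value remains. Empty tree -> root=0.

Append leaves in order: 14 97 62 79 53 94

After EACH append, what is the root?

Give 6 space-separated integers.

After append 14 (leaves=[14]):
  L0: [14]
  root=14
After append 97 (leaves=[14, 97]):
  L0: [14, 97]
  L1: h(14,97)=(14*31+97)%997=531 -> [531]
  root=531
After append 62 (leaves=[14, 97, 62]):
  L0: [14, 97, 62]
  L1: h(14,97)=(14*31+97)%997=531 h(62,62)=(62*31+62)%997=987 -> [531, 987]
  L2: h(531,987)=(531*31+987)%997=499 -> [499]
  root=499
After append 79 (leaves=[14, 97, 62, 79]):
  L0: [14, 97, 62, 79]
  L1: h(14,97)=(14*31+97)%997=531 h(62,79)=(62*31+79)%997=7 -> [531, 7]
  L2: h(531,7)=(531*31+7)%997=516 -> [516]
  root=516
After append 53 (leaves=[14, 97, 62, 79, 53]):
  L0: [14, 97, 62, 79, 53]
  L1: h(14,97)=(14*31+97)%997=531 h(62,79)=(62*31+79)%997=7 h(53,53)=(53*31+53)%997=699 -> [531, 7, 699]
  L2: h(531,7)=(531*31+7)%997=516 h(699,699)=(699*31+699)%997=434 -> [516, 434]
  L3: h(516,434)=(516*31+434)%997=478 -> [478]
  root=478
After append 94 (leaves=[14, 97, 62, 79, 53, 94]):
  L0: [14, 97, 62, 79, 53, 94]
  L1: h(14,97)=(14*31+97)%997=531 h(62,79)=(62*31+79)%997=7 h(53,94)=(53*31+94)%997=740 -> [531, 7, 740]
  L2: h(531,7)=(531*31+7)%997=516 h(740,740)=(740*31+740)%997=749 -> [516, 749]
  L3: h(516,749)=(516*31+749)%997=793 -> [793]
  root=793

Answer: 14 531 499 516 478 793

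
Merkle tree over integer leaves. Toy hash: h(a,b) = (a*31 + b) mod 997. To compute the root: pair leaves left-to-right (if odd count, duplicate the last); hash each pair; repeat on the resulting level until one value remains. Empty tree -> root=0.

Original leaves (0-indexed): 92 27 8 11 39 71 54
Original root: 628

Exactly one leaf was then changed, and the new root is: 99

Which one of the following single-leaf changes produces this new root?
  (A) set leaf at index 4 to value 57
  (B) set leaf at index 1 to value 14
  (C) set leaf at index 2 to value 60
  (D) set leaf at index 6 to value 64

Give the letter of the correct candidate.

Answer: B

Derivation:
Original leaves: [92, 27, 8, 11, 39, 71, 54]
Target new root: 99
Try each candidate change and compute the resulting root:
Candidate A: set leaf[4] = 57 -> leaves = [92, 27, 8, 11, 57, 71, 54]
  L0: [92, 27, 8, 11, 57, 71, 54]
  L1: h(92,27)=(92*31+27)%997=885 h(8,11)=(8*31+11)%997=259 h(57,71)=(57*31+71)%997=841 h(54,54)=(54*31+54)%997=731 -> [885, 259, 841, 731]
  L2: h(885,259)=(885*31+259)%997=775 h(841,731)=(841*31+731)%997=880 -> [775, 880]
  L3: h(775,880)=(775*31+880)%997=977 -> [977]
  root = 977 != target 99
Candidate B: set leaf[1] = 14 -> leaves = [92, 14, 8, 11, 39, 71, 54]
  L0: [92, 14, 8, 11, 39, 71, 54]
  L1: h(92,14)=(92*31+14)%997=872 h(8,11)=(8*31+11)%997=259 h(39,71)=(39*31+71)%997=283 h(54,54)=(54*31+54)%997=731 -> [872, 259, 283, 731]
  L2: h(872,259)=(872*31+259)%997=372 h(283,731)=(283*31+731)%997=531 -> [372, 531]
  L3: h(372,531)=(372*31+531)%997=99 -> [99]
  root = 99 == target 99  ** MATCH **
Candidate C: set leaf[2] = 60 -> leaves = [92, 27, 60, 11, 39, 71, 54]
  L0: [92, 27, 60, 11, 39, 71, 54]
  L1: h(92,27)=(92*31+27)%997=885 h(60,11)=(60*31+11)%997=874 h(39,71)=(39*31+71)%997=283 h(54,54)=(54*31+54)%997=731 -> [885, 874, 283, 731]
  L2: h(885,874)=(885*31+874)%997=393 h(283,731)=(283*31+731)%997=531 -> [393, 531]
  L3: h(393,531)=(393*31+531)%997=750 -> [750]
  root = 750 != target 99
Candidate D: set leaf[6] = 64 -> leaves = [92, 27, 8, 11, 39, 71, 64]
  L0: [92, 27, 8, 11, 39, 71, 64]
  L1: h(92,27)=(92*31+27)%997=885 h(8,11)=(8*31+11)%997=259 h(39,71)=(39*31+71)%997=283 h(64,64)=(64*31+64)%997=54 -> [885, 259, 283, 54]
  L2: h(885,259)=(885*31+259)%997=775 h(283,54)=(283*31+54)%997=851 -> [775, 851]
  L3: h(775,851)=(775*31+851)%997=948 -> [948]
  root = 948 != target 99
Candidate B produces the target root.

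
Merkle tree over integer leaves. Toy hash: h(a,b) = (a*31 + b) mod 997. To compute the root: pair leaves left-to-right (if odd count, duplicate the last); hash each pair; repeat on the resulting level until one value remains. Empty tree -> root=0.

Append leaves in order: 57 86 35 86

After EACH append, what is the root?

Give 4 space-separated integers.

After append 57 (leaves=[57]):
  L0: [57]
  root=57
After append 86 (leaves=[57, 86]):
  L0: [57, 86]
  L1: h(57,86)=(57*31+86)%997=856 -> [856]
  root=856
After append 35 (leaves=[57, 86, 35]):
  L0: [57, 86, 35]
  L1: h(57,86)=(57*31+86)%997=856 h(35,35)=(35*31+35)%997=123 -> [856, 123]
  L2: h(856,123)=(856*31+123)%997=737 -> [737]
  root=737
After append 86 (leaves=[57, 86, 35, 86]):
  L0: [57, 86, 35, 86]
  L1: h(57,86)=(57*31+86)%997=856 h(35,86)=(35*31+86)%997=174 -> [856, 174]
  L2: h(856,174)=(856*31+174)%997=788 -> [788]
  root=788

Answer: 57 856 737 788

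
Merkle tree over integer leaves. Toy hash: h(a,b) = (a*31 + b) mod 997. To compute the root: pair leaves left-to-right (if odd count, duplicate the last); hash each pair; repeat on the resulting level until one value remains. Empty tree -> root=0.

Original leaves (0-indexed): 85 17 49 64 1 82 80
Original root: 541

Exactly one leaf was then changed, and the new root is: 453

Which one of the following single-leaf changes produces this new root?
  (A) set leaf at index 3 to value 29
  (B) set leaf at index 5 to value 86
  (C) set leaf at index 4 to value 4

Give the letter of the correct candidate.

Answer: A

Derivation:
Original leaves: [85, 17, 49, 64, 1, 82, 80]
Target new root: 453
Try each candidate change and compute the resulting root:
Candidate A: set leaf[3] = 29 -> leaves = [85, 17, 49, 29, 1, 82, 80]
  L0: [85, 17, 49, 29, 1, 82, 80]
  L1: h(85,17)=(85*31+17)%997=658 h(49,29)=(49*31+29)%997=551 h(1,82)=(1*31+82)%997=113 h(80,80)=(80*31+80)%997=566 -> [658, 551, 113, 566]
  L2: h(658,551)=(658*31+551)%997=12 h(113,566)=(113*31+566)%997=81 -> [12, 81]
  L3: h(12,81)=(12*31+81)%997=453 -> [453]
  root = 453 == target 453  ** MATCH **
Candidate B: set leaf[5] = 86 -> leaves = [85, 17, 49, 64, 1, 86, 80]
  L0: [85, 17, 49, 64, 1, 86, 80]
  L1: h(85,17)=(85*31+17)%997=658 h(49,64)=(49*31+64)%997=586 h(1,86)=(1*31+86)%997=117 h(80,80)=(80*31+80)%997=566 -> [658, 586, 117, 566]
  L2: h(658,586)=(658*31+586)%997=47 h(117,566)=(117*31+566)%997=205 -> [47, 205]
  L3: h(47,205)=(47*31+205)%997=665 -> [665]
  root = 665 != target 453
Candidate C: set leaf[4] = 4 -> leaves = [85, 17, 49, 64, 4, 82, 80]
  L0: [85, 17, 49, 64, 4, 82, 80]
  L1: h(85,17)=(85*31+17)%997=658 h(49,64)=(49*31+64)%997=586 h(4,82)=(4*31+82)%997=206 h(80,80)=(80*31+80)%997=566 -> [658, 586, 206, 566]
  L2: h(658,586)=(658*31+586)%997=47 h(206,566)=(206*31+566)%997=970 -> [47, 970]
  L3: h(47,970)=(47*31+970)%997=433 -> [433]
  root = 433 != target 453
Candidate A produces the target root.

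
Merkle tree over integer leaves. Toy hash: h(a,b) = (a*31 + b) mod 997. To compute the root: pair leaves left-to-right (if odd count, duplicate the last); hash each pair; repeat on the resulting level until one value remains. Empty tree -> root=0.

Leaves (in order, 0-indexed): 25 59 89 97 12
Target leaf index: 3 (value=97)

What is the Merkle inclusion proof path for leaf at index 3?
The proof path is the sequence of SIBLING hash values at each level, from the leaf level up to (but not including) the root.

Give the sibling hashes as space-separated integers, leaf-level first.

Answer: 89 834 324

Derivation:
L0 (leaves): [25, 59, 89, 97, 12], target index=3
L1: h(25,59)=(25*31+59)%997=834 [pair 0] h(89,97)=(89*31+97)%997=862 [pair 1] h(12,12)=(12*31+12)%997=384 [pair 2] -> [834, 862, 384]
  Sibling for proof at L0: 89
L2: h(834,862)=(834*31+862)%997=794 [pair 0] h(384,384)=(384*31+384)%997=324 [pair 1] -> [794, 324]
  Sibling for proof at L1: 834
L3: h(794,324)=(794*31+324)%997=13 [pair 0] -> [13]
  Sibling for proof at L2: 324
Root: 13
Proof path (sibling hashes from leaf to root): [89, 834, 324]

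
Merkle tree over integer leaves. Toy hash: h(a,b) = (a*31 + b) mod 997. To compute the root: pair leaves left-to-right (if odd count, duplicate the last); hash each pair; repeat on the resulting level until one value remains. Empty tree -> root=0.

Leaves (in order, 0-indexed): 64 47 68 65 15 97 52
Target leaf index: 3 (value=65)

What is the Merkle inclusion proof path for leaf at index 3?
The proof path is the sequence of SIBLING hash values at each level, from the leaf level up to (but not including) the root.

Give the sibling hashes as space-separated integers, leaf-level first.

L0 (leaves): [64, 47, 68, 65, 15, 97, 52], target index=3
L1: h(64,47)=(64*31+47)%997=37 [pair 0] h(68,65)=(68*31+65)%997=179 [pair 1] h(15,97)=(15*31+97)%997=562 [pair 2] h(52,52)=(52*31+52)%997=667 [pair 3] -> [37, 179, 562, 667]
  Sibling for proof at L0: 68
L2: h(37,179)=(37*31+179)%997=329 [pair 0] h(562,667)=(562*31+667)%997=143 [pair 1] -> [329, 143]
  Sibling for proof at L1: 37
L3: h(329,143)=(329*31+143)%997=372 [pair 0] -> [372]
  Sibling for proof at L2: 143
Root: 372
Proof path (sibling hashes from leaf to root): [68, 37, 143]

Answer: 68 37 143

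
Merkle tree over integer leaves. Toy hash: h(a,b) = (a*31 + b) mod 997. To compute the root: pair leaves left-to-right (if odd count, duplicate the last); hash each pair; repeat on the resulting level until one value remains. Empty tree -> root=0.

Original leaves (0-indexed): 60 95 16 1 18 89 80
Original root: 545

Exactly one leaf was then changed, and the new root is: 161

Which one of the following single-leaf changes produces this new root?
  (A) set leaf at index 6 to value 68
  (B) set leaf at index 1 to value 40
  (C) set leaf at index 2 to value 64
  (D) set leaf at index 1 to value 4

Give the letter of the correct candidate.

Answer: A

Derivation:
Original leaves: [60, 95, 16, 1, 18, 89, 80]
Target new root: 161
Try each candidate change and compute the resulting root:
Candidate A: set leaf[6] = 68 -> leaves = [60, 95, 16, 1, 18, 89, 68]
  L0: [60, 95, 16, 1, 18, 89, 68]
  L1: h(60,95)=(60*31+95)%997=958 h(16,1)=(16*31+1)%997=497 h(18,89)=(18*31+89)%997=647 h(68,68)=(68*31+68)%997=182 -> [958, 497, 647, 182]
  L2: h(958,497)=(958*31+497)%997=285 h(647,182)=(647*31+182)%997=299 -> [285, 299]
  L3: h(285,299)=(285*31+299)%997=161 -> [161]
  root = 161 == target 161  ** MATCH **
Candidate B: set leaf[1] = 40 -> leaves = [60, 40, 16, 1, 18, 89, 80]
  L0: [60, 40, 16, 1, 18, 89, 80]
  L1: h(60,40)=(60*31+40)%997=903 h(16,1)=(16*31+1)%997=497 h(18,89)=(18*31+89)%997=647 h(80,80)=(80*31+80)%997=566 -> [903, 497, 647, 566]
  L2: h(903,497)=(903*31+497)%997=574 h(647,566)=(647*31+566)%997=683 -> [574, 683]
  L3: h(574,683)=(574*31+683)%997=531 -> [531]
  root = 531 != target 161
Candidate C: set leaf[2] = 64 -> leaves = [60, 95, 64, 1, 18, 89, 80]
  L0: [60, 95, 64, 1, 18, 89, 80]
  L1: h(60,95)=(60*31+95)%997=958 h(64,1)=(64*31+1)%997=988 h(18,89)=(18*31+89)%997=647 h(80,80)=(80*31+80)%997=566 -> [958, 988, 647, 566]
  L2: h(958,988)=(958*31+988)%997=776 h(647,566)=(647*31+566)%997=683 -> [776, 683]
  L3: h(776,683)=(776*31+683)%997=811 -> [811]
  root = 811 != target 161
Candidate D: set leaf[1] = 4 -> leaves = [60, 4, 16, 1, 18, 89, 80]
  L0: [60, 4, 16, 1, 18, 89, 80]
  L1: h(60,4)=(60*31+4)%997=867 h(16,1)=(16*31+1)%997=497 h(18,89)=(18*31+89)%997=647 h(80,80)=(80*31+80)%997=566 -> [867, 497, 647, 566]
  L2: h(867,497)=(867*31+497)%997=455 h(647,566)=(647*31+566)%997=683 -> [455, 683]
  L3: h(455,683)=(455*31+683)%997=830 -> [830]
  root = 830 != target 161
Candidate A produces the target root.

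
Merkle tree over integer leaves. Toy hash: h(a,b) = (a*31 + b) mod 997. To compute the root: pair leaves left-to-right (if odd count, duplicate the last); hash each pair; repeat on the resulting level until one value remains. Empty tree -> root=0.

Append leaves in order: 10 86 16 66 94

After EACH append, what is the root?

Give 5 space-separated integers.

After append 10 (leaves=[10]):
  L0: [10]
  root=10
After append 86 (leaves=[10, 86]):
  L0: [10, 86]
  L1: h(10,86)=(10*31+86)%997=396 -> [396]
  root=396
After append 16 (leaves=[10, 86, 16]):
  L0: [10, 86, 16]
  L1: h(10,86)=(10*31+86)%997=396 h(16,16)=(16*31+16)%997=512 -> [396, 512]
  L2: h(396,512)=(396*31+512)%997=824 -> [824]
  root=824
After append 66 (leaves=[10, 86, 16, 66]):
  L0: [10, 86, 16, 66]
  L1: h(10,86)=(10*31+86)%997=396 h(16,66)=(16*31+66)%997=562 -> [396, 562]
  L2: h(396,562)=(396*31+562)%997=874 -> [874]
  root=874
After append 94 (leaves=[10, 86, 16, 66, 94]):
  L0: [10, 86, 16, 66, 94]
  L1: h(10,86)=(10*31+86)%997=396 h(16,66)=(16*31+66)%997=562 h(94,94)=(94*31+94)%997=17 -> [396, 562, 17]
  L2: h(396,562)=(396*31+562)%997=874 h(17,17)=(17*31+17)%997=544 -> [874, 544]
  L3: h(874,544)=(874*31+544)%997=719 -> [719]
  root=719

Answer: 10 396 824 874 719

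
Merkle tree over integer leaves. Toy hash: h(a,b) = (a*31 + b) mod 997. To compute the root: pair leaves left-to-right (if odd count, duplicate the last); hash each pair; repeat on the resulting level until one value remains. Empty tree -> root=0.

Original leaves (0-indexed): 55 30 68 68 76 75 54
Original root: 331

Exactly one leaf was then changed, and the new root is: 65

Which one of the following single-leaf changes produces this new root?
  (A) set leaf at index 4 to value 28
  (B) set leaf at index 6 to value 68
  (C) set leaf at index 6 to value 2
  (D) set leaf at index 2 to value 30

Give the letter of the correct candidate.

Answer: A

Derivation:
Original leaves: [55, 30, 68, 68, 76, 75, 54]
Target new root: 65
Try each candidate change and compute the resulting root:
Candidate A: set leaf[4] = 28 -> leaves = [55, 30, 68, 68, 28, 75, 54]
  L0: [55, 30, 68, 68, 28, 75, 54]
  L1: h(55,30)=(55*31+30)%997=738 h(68,68)=(68*31+68)%997=182 h(28,75)=(28*31+75)%997=943 h(54,54)=(54*31+54)%997=731 -> [738, 182, 943, 731]
  L2: h(738,182)=(738*31+182)%997=129 h(943,731)=(943*31+731)%997=54 -> [129, 54]
  L3: h(129,54)=(129*31+54)%997=65 -> [65]
  root = 65 == target 65  ** MATCH **
Candidate B: set leaf[6] = 68 -> leaves = [55, 30, 68, 68, 76, 75, 68]
  L0: [55, 30, 68, 68, 76, 75, 68]
  L1: h(55,30)=(55*31+30)%997=738 h(68,68)=(68*31+68)%997=182 h(76,75)=(76*31+75)%997=437 h(68,68)=(68*31+68)%997=182 -> [738, 182, 437, 182]
  L2: h(738,182)=(738*31+182)%997=129 h(437,182)=(437*31+182)%997=768 -> [129, 768]
  L3: h(129,768)=(129*31+768)%997=779 -> [779]
  root = 779 != target 65
Candidate C: set leaf[6] = 2 -> leaves = [55, 30, 68, 68, 76, 75, 2]
  L0: [55, 30, 68, 68, 76, 75, 2]
  L1: h(55,30)=(55*31+30)%997=738 h(68,68)=(68*31+68)%997=182 h(76,75)=(76*31+75)%997=437 h(2,2)=(2*31+2)%997=64 -> [738, 182, 437, 64]
  L2: h(738,182)=(738*31+182)%997=129 h(437,64)=(437*31+64)%997=650 -> [129, 650]
  L3: h(129,650)=(129*31+650)%997=661 -> [661]
  root = 661 != target 65
Candidate D: set leaf[2] = 30 -> leaves = [55, 30, 30, 68, 76, 75, 54]
  L0: [55, 30, 30, 68, 76, 75, 54]
  L1: h(55,30)=(55*31+30)%997=738 h(30,68)=(30*31+68)%997=1 h(76,75)=(76*31+75)%997=437 h(54,54)=(54*31+54)%997=731 -> [738, 1, 437, 731]
  L2: h(738,1)=(738*31+1)%997=945 h(437,731)=(437*31+731)%997=320 -> [945, 320]
  L3: h(945,320)=(945*31+320)%997=702 -> [702]
  root = 702 != target 65
Candidate A produces the target root.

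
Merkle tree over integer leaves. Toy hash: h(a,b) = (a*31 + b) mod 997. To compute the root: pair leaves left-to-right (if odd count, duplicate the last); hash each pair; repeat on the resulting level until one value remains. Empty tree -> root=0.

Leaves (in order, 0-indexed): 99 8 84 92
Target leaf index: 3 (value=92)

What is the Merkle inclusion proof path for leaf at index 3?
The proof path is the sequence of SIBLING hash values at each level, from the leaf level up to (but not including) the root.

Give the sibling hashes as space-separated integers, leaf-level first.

Answer: 84 86

Derivation:
L0 (leaves): [99, 8, 84, 92], target index=3
L1: h(99,8)=(99*31+8)%997=86 [pair 0] h(84,92)=(84*31+92)%997=702 [pair 1] -> [86, 702]
  Sibling for proof at L0: 84
L2: h(86,702)=(86*31+702)%997=377 [pair 0] -> [377]
  Sibling for proof at L1: 86
Root: 377
Proof path (sibling hashes from leaf to root): [84, 86]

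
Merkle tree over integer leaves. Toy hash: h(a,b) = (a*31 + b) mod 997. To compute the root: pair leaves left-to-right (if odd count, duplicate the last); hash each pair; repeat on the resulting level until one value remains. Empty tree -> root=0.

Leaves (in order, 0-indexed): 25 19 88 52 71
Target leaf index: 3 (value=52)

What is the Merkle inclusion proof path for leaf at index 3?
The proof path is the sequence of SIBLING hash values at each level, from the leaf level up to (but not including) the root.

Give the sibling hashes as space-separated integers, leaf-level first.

Answer: 88 794 920

Derivation:
L0 (leaves): [25, 19, 88, 52, 71], target index=3
L1: h(25,19)=(25*31+19)%997=794 [pair 0] h(88,52)=(88*31+52)%997=786 [pair 1] h(71,71)=(71*31+71)%997=278 [pair 2] -> [794, 786, 278]
  Sibling for proof at L0: 88
L2: h(794,786)=(794*31+786)%997=475 [pair 0] h(278,278)=(278*31+278)%997=920 [pair 1] -> [475, 920]
  Sibling for proof at L1: 794
L3: h(475,920)=(475*31+920)%997=690 [pair 0] -> [690]
  Sibling for proof at L2: 920
Root: 690
Proof path (sibling hashes from leaf to root): [88, 794, 920]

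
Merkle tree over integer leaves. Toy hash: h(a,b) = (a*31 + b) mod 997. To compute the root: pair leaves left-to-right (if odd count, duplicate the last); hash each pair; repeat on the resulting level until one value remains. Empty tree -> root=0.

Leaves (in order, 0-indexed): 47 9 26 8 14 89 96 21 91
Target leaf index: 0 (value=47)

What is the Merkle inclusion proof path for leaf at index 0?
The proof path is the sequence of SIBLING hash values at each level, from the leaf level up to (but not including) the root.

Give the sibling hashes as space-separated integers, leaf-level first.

L0 (leaves): [47, 9, 26, 8, 14, 89, 96, 21, 91], target index=0
L1: h(47,9)=(47*31+9)%997=469 [pair 0] h(26,8)=(26*31+8)%997=814 [pair 1] h(14,89)=(14*31+89)%997=523 [pair 2] h(96,21)=(96*31+21)%997=6 [pair 3] h(91,91)=(91*31+91)%997=918 [pair 4] -> [469, 814, 523, 6, 918]
  Sibling for proof at L0: 9
L2: h(469,814)=(469*31+814)%997=398 [pair 0] h(523,6)=(523*31+6)%997=267 [pair 1] h(918,918)=(918*31+918)%997=463 [pair 2] -> [398, 267, 463]
  Sibling for proof at L1: 814
L3: h(398,267)=(398*31+267)%997=641 [pair 0] h(463,463)=(463*31+463)%997=858 [pair 1] -> [641, 858]
  Sibling for proof at L2: 267
L4: h(641,858)=(641*31+858)%997=789 [pair 0] -> [789]
  Sibling for proof at L3: 858
Root: 789
Proof path (sibling hashes from leaf to root): [9, 814, 267, 858]

Answer: 9 814 267 858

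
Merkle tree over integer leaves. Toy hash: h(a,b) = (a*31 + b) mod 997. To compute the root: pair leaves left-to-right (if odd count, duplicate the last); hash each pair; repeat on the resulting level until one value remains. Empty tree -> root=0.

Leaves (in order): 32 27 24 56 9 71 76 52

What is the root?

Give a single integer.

Answer: 377

Derivation:
L0: [32, 27, 24, 56, 9, 71, 76, 52]
L1: h(32,27)=(32*31+27)%997=22 h(24,56)=(24*31+56)%997=800 h(9,71)=(9*31+71)%997=350 h(76,52)=(76*31+52)%997=414 -> [22, 800, 350, 414]
L2: h(22,800)=(22*31+800)%997=485 h(350,414)=(350*31+414)%997=297 -> [485, 297]
L3: h(485,297)=(485*31+297)%997=377 -> [377]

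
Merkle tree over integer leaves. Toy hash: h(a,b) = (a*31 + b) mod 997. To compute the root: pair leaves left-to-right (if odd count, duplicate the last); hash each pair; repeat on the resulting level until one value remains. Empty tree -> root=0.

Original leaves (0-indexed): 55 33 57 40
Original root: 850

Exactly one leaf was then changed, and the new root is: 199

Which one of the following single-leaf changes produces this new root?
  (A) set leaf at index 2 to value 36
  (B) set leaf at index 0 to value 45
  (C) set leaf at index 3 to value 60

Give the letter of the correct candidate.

Original leaves: [55, 33, 57, 40]
Target new root: 199
Try each candidate change and compute the resulting root:
Candidate A: set leaf[2] = 36 -> leaves = [55, 33, 36, 40]
  L0: [55, 33, 36, 40]
  L1: h(55,33)=(55*31+33)%997=741 h(36,40)=(36*31+40)%997=159 -> [741, 159]
  L2: h(741,159)=(741*31+159)%997=199 -> [199]
  root = 199 == target 199  ** MATCH **
Candidate B: set leaf[0] = 45 -> leaves = [45, 33, 57, 40]
  L0: [45, 33, 57, 40]
  L1: h(45,33)=(45*31+33)%997=431 h(57,40)=(57*31+40)%997=810 -> [431, 810]
  L2: h(431,810)=(431*31+810)%997=213 -> [213]
  root = 213 != target 199
Candidate C: set leaf[3] = 60 -> leaves = [55, 33, 57, 60]
  L0: [55, 33, 57, 60]
  L1: h(55,33)=(55*31+33)%997=741 h(57,60)=(57*31+60)%997=830 -> [741, 830]
  L2: h(741,830)=(741*31+830)%997=870 -> [870]
  root = 870 != target 199
Candidate A produces the target root.

Answer: A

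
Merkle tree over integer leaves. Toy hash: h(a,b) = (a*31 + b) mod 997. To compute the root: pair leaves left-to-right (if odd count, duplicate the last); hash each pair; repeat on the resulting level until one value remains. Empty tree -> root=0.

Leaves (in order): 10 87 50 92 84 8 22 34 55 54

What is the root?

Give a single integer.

Answer: 906

Derivation:
L0: [10, 87, 50, 92, 84, 8, 22, 34, 55, 54]
L1: h(10,87)=(10*31+87)%997=397 h(50,92)=(50*31+92)%997=645 h(84,8)=(84*31+8)%997=618 h(22,34)=(22*31+34)%997=716 h(55,54)=(55*31+54)%997=762 -> [397, 645, 618, 716, 762]
L2: h(397,645)=(397*31+645)%997=988 h(618,716)=(618*31+716)%997=931 h(762,762)=(762*31+762)%997=456 -> [988, 931, 456]
L3: h(988,931)=(988*31+931)%997=652 h(456,456)=(456*31+456)%997=634 -> [652, 634]
L4: h(652,634)=(652*31+634)%997=906 -> [906]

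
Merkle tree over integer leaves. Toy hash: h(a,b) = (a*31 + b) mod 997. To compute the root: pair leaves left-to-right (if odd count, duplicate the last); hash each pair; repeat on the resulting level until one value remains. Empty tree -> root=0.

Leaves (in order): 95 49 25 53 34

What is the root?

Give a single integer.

L0: [95, 49, 25, 53, 34]
L1: h(95,49)=(95*31+49)%997=3 h(25,53)=(25*31+53)%997=828 h(34,34)=(34*31+34)%997=91 -> [3, 828, 91]
L2: h(3,828)=(3*31+828)%997=921 h(91,91)=(91*31+91)%997=918 -> [921, 918]
L3: h(921,918)=(921*31+918)%997=556 -> [556]

Answer: 556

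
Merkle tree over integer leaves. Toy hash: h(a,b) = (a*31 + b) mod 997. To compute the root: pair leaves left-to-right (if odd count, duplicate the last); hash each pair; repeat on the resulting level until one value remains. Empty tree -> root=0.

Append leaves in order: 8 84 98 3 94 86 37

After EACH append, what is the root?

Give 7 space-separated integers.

Answer: 8 332 467 372 112 853 34

Derivation:
After append 8 (leaves=[8]):
  L0: [8]
  root=8
After append 84 (leaves=[8, 84]):
  L0: [8, 84]
  L1: h(8,84)=(8*31+84)%997=332 -> [332]
  root=332
After append 98 (leaves=[8, 84, 98]):
  L0: [8, 84, 98]
  L1: h(8,84)=(8*31+84)%997=332 h(98,98)=(98*31+98)%997=145 -> [332, 145]
  L2: h(332,145)=(332*31+145)%997=467 -> [467]
  root=467
After append 3 (leaves=[8, 84, 98, 3]):
  L0: [8, 84, 98, 3]
  L1: h(8,84)=(8*31+84)%997=332 h(98,3)=(98*31+3)%997=50 -> [332, 50]
  L2: h(332,50)=(332*31+50)%997=372 -> [372]
  root=372
After append 94 (leaves=[8, 84, 98, 3, 94]):
  L0: [8, 84, 98, 3, 94]
  L1: h(8,84)=(8*31+84)%997=332 h(98,3)=(98*31+3)%997=50 h(94,94)=(94*31+94)%997=17 -> [332, 50, 17]
  L2: h(332,50)=(332*31+50)%997=372 h(17,17)=(17*31+17)%997=544 -> [372, 544]
  L3: h(372,544)=(372*31+544)%997=112 -> [112]
  root=112
After append 86 (leaves=[8, 84, 98, 3, 94, 86]):
  L0: [8, 84, 98, 3, 94, 86]
  L1: h(8,84)=(8*31+84)%997=332 h(98,3)=(98*31+3)%997=50 h(94,86)=(94*31+86)%997=9 -> [332, 50, 9]
  L2: h(332,50)=(332*31+50)%997=372 h(9,9)=(9*31+9)%997=288 -> [372, 288]
  L3: h(372,288)=(372*31+288)%997=853 -> [853]
  root=853
After append 37 (leaves=[8, 84, 98, 3, 94, 86, 37]):
  L0: [8, 84, 98, 3, 94, 86, 37]
  L1: h(8,84)=(8*31+84)%997=332 h(98,3)=(98*31+3)%997=50 h(94,86)=(94*31+86)%997=9 h(37,37)=(37*31+37)%997=187 -> [332, 50, 9, 187]
  L2: h(332,50)=(332*31+50)%997=372 h(9,187)=(9*31+187)%997=466 -> [372, 466]
  L3: h(372,466)=(372*31+466)%997=34 -> [34]
  root=34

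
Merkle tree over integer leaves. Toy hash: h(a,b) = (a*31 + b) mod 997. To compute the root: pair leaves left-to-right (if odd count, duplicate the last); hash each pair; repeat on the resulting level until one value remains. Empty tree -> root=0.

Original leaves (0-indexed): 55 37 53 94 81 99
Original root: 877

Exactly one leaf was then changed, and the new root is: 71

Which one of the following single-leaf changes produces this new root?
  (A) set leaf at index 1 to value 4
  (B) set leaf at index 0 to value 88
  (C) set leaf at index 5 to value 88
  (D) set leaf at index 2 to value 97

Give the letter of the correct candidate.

Original leaves: [55, 37, 53, 94, 81, 99]
Target new root: 71
Try each candidate change and compute the resulting root:
Candidate A: set leaf[1] = 4 -> leaves = [55, 4, 53, 94, 81, 99]
  L0: [55, 4, 53, 94, 81, 99]
  L1: h(55,4)=(55*31+4)%997=712 h(53,94)=(53*31+94)%997=740 h(81,99)=(81*31+99)%997=616 -> [712, 740, 616]
  L2: h(712,740)=(712*31+740)%997=878 h(616,616)=(616*31+616)%997=769 -> [878, 769]
  L3: h(878,769)=(878*31+769)%997=71 -> [71]
  root = 71 == target 71  ** MATCH **
Candidate B: set leaf[0] = 88 -> leaves = [88, 37, 53, 94, 81, 99]
  L0: [88, 37, 53, 94, 81, 99]
  L1: h(88,37)=(88*31+37)%997=771 h(53,94)=(53*31+94)%997=740 h(81,99)=(81*31+99)%997=616 -> [771, 740, 616]
  L2: h(771,740)=(771*31+740)%997=713 h(616,616)=(616*31+616)%997=769 -> [713, 769]
  L3: h(713,769)=(713*31+769)%997=938 -> [938]
  root = 938 != target 71
Candidate C: set leaf[5] = 88 -> leaves = [55, 37, 53, 94, 81, 88]
  L0: [55, 37, 53, 94, 81, 88]
  L1: h(55,37)=(55*31+37)%997=745 h(53,94)=(53*31+94)%997=740 h(81,88)=(81*31+88)%997=605 -> [745, 740, 605]
  L2: h(745,740)=(745*31+740)%997=904 h(605,605)=(605*31+605)%997=417 -> [904, 417]
  L3: h(904,417)=(904*31+417)%997=525 -> [525]
  root = 525 != target 71
Candidate D: set leaf[2] = 97 -> leaves = [55, 37, 97, 94, 81, 99]
  L0: [55, 37, 97, 94, 81, 99]
  L1: h(55,37)=(55*31+37)%997=745 h(97,94)=(97*31+94)%997=110 h(81,99)=(81*31+99)%997=616 -> [745, 110, 616]
  L2: h(745,110)=(745*31+110)%997=274 h(616,616)=(616*31+616)%997=769 -> [274, 769]
  L3: h(274,769)=(274*31+769)%997=290 -> [290]
  root = 290 != target 71
Candidate A produces the target root.

Answer: A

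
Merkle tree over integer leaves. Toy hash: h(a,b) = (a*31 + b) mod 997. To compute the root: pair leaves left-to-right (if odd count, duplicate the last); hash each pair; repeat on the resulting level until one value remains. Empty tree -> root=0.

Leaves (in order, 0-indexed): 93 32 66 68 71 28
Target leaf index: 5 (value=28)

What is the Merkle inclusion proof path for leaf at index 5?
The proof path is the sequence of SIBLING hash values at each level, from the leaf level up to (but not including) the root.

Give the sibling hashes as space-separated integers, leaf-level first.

L0 (leaves): [93, 32, 66, 68, 71, 28], target index=5
L1: h(93,32)=(93*31+32)%997=921 [pair 0] h(66,68)=(66*31+68)%997=120 [pair 1] h(71,28)=(71*31+28)%997=235 [pair 2] -> [921, 120, 235]
  Sibling for proof at L0: 71
L2: h(921,120)=(921*31+120)%997=755 [pair 0] h(235,235)=(235*31+235)%997=541 [pair 1] -> [755, 541]
  Sibling for proof at L1: 235
L3: h(755,541)=(755*31+541)%997=18 [pair 0] -> [18]
  Sibling for proof at L2: 755
Root: 18
Proof path (sibling hashes from leaf to root): [71, 235, 755]

Answer: 71 235 755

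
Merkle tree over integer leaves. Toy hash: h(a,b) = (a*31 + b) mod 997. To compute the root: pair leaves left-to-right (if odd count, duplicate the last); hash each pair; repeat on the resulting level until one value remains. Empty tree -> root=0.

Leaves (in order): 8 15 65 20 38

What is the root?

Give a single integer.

Answer: 805

Derivation:
L0: [8, 15, 65, 20, 38]
L1: h(8,15)=(8*31+15)%997=263 h(65,20)=(65*31+20)%997=41 h(38,38)=(38*31+38)%997=219 -> [263, 41, 219]
L2: h(263,41)=(263*31+41)%997=218 h(219,219)=(219*31+219)%997=29 -> [218, 29]
L3: h(218,29)=(218*31+29)%997=805 -> [805]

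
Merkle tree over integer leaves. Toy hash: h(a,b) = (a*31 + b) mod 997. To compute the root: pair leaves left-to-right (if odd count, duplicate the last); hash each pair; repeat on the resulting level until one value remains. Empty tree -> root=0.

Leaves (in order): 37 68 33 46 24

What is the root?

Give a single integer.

L0: [37, 68, 33, 46, 24]
L1: h(37,68)=(37*31+68)%997=218 h(33,46)=(33*31+46)%997=72 h(24,24)=(24*31+24)%997=768 -> [218, 72, 768]
L2: h(218,72)=(218*31+72)%997=848 h(768,768)=(768*31+768)%997=648 -> [848, 648]
L3: h(848,648)=(848*31+648)%997=17 -> [17]

Answer: 17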